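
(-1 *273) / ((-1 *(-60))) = -91 / 20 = -4.55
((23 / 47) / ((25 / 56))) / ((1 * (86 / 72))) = 46368 / 50525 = 0.92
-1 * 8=-8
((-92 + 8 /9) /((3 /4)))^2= 14757.75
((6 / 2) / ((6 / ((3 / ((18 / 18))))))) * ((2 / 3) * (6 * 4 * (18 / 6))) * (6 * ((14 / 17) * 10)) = 60480 / 17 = 3557.65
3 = 3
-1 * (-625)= 625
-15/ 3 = -5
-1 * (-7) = 7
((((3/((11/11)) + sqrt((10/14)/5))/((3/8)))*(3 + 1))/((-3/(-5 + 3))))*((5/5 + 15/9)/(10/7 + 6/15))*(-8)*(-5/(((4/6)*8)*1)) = 100*sqrt(7)/9 + 700/3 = 262.73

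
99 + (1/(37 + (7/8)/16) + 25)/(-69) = 1403510/14229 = 98.64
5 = 5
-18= -18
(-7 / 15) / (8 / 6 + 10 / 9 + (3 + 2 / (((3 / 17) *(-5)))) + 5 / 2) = -0.08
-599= -599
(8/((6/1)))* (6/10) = 4/5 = 0.80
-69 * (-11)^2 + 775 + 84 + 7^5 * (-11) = -192367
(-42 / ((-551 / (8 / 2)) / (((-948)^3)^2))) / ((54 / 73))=164849792966159745024 / 551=299182927343302622.55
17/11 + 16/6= 139/33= 4.21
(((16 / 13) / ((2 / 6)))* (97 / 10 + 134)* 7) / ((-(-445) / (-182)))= -3379824 / 2225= -1519.02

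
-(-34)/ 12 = 17/ 6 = 2.83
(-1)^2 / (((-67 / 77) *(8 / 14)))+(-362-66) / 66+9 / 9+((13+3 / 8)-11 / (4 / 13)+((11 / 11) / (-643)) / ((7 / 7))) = -339752525 / 11373384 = -29.87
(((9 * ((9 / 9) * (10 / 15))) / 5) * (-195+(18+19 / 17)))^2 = 12873744 / 289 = 44545.83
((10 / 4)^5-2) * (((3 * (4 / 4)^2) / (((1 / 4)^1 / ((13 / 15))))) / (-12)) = -39793 / 480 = -82.90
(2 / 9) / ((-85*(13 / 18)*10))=-2 / 5525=-0.00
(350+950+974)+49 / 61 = 138763 / 61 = 2274.80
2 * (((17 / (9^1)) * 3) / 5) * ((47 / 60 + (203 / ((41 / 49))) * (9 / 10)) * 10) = 1832821 / 369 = 4966.99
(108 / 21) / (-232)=-9 / 406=-0.02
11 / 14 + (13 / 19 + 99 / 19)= 6.68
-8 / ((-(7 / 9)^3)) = 5832 / 343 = 17.00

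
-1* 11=-11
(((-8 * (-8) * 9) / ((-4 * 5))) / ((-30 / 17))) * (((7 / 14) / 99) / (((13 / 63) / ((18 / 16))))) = 3213 / 7150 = 0.45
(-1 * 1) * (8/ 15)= -8/ 15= -0.53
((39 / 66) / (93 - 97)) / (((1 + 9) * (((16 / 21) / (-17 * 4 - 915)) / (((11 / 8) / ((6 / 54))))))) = 2415231 / 10240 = 235.86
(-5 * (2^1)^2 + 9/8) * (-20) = 377.50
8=8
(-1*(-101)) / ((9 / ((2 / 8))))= 101 / 36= 2.81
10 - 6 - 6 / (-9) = 14 / 3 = 4.67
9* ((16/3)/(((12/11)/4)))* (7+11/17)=22880/17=1345.88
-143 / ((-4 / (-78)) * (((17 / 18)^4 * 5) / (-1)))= 292725576 / 417605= 700.96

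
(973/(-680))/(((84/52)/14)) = -12649/1020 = -12.40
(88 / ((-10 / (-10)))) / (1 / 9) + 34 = 826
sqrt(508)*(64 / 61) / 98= 64*sqrt(127) / 2989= 0.24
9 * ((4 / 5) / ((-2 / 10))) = -36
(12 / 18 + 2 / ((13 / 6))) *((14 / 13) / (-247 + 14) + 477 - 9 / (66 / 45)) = 972690193 / 1299441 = 748.55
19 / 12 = 1.58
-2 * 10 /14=-10 /7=-1.43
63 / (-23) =-63 / 23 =-2.74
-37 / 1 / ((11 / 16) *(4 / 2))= -296 / 11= -26.91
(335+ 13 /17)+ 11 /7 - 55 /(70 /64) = 34159 /119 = 287.05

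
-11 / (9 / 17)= -187 / 9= -20.78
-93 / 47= -1.98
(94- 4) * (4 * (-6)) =-2160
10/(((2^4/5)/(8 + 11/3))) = 875/24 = 36.46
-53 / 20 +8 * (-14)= -2293 / 20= -114.65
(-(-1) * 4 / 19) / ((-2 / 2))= -4 / 19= -0.21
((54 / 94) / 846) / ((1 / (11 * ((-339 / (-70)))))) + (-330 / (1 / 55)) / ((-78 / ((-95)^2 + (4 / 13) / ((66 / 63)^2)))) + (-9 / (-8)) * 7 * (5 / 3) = 219525968393881 / 104529880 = 2100126.47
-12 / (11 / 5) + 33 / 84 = -1559 / 308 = -5.06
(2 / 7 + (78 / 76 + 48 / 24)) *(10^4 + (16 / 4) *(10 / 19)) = 83712620 / 2527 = 33127.27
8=8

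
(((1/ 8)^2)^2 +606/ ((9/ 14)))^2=888620.90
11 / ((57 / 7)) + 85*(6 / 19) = 1607 / 57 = 28.19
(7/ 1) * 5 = 35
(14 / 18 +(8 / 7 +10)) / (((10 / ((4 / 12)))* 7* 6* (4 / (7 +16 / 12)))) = 3755 / 190512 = 0.02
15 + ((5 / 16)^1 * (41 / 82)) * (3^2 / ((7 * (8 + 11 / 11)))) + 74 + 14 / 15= 302251 / 3360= 89.96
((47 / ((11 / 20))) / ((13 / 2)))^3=6644672000 / 2924207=2272.30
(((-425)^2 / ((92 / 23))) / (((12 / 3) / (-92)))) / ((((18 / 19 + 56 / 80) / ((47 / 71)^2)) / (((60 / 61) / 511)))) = -26154490968750 / 49182632443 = -531.78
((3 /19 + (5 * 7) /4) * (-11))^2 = 55457809 /5776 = 9601.42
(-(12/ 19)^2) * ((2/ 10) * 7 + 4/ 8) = -72/ 95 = -0.76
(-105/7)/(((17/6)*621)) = -10/1173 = -0.01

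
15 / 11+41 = 466 / 11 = 42.36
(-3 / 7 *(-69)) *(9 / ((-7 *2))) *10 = -9315 / 49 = -190.10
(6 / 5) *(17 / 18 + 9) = 179 / 15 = 11.93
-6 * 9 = -54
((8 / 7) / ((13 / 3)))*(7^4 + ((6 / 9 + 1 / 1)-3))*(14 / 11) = 115184 / 143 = 805.48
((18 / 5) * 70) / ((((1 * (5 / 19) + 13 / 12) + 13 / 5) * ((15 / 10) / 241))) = 46156320 / 4499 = 10259.24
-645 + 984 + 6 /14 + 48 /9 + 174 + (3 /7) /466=5076613 /9786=518.76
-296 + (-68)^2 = 4328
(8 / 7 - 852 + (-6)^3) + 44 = -7160 / 7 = -1022.86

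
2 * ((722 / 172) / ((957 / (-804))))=-96748 / 13717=-7.05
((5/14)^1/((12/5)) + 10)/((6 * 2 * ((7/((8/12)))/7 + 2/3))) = 1705/4368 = 0.39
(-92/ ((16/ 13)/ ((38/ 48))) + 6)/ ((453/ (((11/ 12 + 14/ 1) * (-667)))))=609501265/ 521856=1167.95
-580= -580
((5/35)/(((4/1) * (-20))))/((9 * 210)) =-1/1058400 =-0.00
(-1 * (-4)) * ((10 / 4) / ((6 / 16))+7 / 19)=1604 / 57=28.14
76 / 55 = 1.38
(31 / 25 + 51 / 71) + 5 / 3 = 3.62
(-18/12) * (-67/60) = 67/40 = 1.68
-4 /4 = -1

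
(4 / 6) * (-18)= -12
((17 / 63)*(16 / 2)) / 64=17 / 504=0.03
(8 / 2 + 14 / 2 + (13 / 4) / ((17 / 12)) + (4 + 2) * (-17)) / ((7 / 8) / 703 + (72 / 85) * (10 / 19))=-8480992 / 42743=-198.42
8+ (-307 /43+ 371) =15990 /43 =371.86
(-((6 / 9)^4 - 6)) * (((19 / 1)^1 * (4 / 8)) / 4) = 13.78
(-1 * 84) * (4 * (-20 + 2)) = 6048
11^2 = 121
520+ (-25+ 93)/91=47388/91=520.75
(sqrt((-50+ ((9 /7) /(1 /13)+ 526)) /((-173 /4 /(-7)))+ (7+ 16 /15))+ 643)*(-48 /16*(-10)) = 2*sqrt(591330435) /173+ 19290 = 19571.12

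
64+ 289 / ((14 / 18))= 3049 / 7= 435.57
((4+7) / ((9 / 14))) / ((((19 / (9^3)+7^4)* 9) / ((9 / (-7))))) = -891 / 875174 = -0.00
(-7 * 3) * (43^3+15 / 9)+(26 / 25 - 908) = -41764724 / 25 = -1670588.96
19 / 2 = 9.50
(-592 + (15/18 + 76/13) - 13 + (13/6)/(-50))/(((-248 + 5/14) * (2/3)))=16335333/4507100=3.62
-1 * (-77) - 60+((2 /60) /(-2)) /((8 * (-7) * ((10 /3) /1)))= 190401 /11200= 17.00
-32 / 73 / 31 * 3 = -96 / 2263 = -0.04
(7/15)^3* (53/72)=18179/243000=0.07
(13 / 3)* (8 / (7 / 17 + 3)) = 884 / 87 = 10.16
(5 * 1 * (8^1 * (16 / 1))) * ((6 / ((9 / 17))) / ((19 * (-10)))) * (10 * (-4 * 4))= 348160 / 57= 6108.07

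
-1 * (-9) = 9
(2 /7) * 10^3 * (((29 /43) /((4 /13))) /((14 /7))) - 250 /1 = 19000 /301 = 63.12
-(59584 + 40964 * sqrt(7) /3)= -59584-40964 * sqrt(7) /3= -95710.85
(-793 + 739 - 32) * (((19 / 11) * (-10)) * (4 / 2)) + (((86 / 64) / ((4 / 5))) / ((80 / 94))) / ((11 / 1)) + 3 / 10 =2971.39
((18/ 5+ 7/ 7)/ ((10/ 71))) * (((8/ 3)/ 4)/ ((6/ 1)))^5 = 1633/ 2952450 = 0.00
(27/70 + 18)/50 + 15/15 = 4787/3500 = 1.37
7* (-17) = -119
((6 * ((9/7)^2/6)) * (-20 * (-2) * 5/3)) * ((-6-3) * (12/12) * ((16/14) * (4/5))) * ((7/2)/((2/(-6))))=466560/49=9521.63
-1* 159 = -159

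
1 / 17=0.06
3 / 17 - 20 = -337 / 17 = -19.82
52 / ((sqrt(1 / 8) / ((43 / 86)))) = 73.54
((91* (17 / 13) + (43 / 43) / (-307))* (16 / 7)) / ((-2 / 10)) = -2922560 / 2149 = -1359.96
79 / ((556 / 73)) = 10.37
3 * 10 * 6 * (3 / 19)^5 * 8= 349920 / 2476099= 0.14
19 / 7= 2.71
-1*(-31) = 31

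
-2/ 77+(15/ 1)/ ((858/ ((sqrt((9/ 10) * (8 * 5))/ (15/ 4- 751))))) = -11162/ 427427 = -0.03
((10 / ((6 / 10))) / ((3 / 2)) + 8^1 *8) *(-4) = -2704 / 9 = -300.44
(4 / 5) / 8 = 1 / 10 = 0.10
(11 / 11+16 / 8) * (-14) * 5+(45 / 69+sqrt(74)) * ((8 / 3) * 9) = -4470 / 23+24 * sqrt(74) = 12.11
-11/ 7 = -1.57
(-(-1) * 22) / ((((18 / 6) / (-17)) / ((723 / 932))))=-45067 / 466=-96.71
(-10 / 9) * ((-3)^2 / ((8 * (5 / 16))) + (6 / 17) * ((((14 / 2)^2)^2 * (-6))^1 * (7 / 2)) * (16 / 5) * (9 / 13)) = 9679948 / 221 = 43800.67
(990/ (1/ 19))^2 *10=3538161000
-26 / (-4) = 13 / 2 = 6.50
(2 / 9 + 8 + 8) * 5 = 730 / 9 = 81.11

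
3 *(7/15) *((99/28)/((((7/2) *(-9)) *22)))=-1/140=-0.01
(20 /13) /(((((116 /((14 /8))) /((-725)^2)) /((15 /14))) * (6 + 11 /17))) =23109375 /11752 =1966.42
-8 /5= -1.60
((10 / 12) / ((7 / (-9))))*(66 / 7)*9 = -4455 / 49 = -90.92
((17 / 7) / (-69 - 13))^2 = 289 / 329476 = 0.00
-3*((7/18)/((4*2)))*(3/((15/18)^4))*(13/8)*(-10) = 7371/500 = 14.74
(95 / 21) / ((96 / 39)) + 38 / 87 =44327 / 19488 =2.27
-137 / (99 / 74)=-10138 / 99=-102.40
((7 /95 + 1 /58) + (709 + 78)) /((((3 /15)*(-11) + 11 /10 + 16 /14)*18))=30358097 /29754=1020.30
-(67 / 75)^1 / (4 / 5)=-67 / 60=-1.12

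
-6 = -6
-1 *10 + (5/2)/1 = -15/2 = -7.50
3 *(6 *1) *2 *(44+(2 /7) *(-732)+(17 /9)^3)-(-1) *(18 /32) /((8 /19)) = -413769539 /72576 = -5701.19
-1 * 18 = -18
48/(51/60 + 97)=960/1957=0.49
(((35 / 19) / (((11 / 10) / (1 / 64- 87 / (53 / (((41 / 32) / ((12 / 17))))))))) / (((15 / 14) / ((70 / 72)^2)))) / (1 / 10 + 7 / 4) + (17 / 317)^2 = -3028377161589331 / 1281028073871744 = -2.36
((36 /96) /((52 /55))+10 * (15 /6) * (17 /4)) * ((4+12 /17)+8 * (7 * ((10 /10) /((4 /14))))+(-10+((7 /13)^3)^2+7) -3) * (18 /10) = 1276014066331311 /34135193248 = 37381.19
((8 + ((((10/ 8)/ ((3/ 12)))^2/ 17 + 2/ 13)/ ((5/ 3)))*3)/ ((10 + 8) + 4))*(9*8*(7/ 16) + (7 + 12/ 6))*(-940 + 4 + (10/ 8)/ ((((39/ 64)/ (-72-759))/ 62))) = -30801112002/ 14365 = -2144177.65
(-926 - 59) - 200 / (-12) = -968.33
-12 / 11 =-1.09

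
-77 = -77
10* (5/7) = 50/7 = 7.14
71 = 71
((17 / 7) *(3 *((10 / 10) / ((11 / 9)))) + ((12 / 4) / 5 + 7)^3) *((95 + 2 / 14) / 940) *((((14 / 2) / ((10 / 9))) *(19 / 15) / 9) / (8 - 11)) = -3010610857 / 226187500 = -13.31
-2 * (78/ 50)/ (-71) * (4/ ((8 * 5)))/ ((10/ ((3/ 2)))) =117/ 177500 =0.00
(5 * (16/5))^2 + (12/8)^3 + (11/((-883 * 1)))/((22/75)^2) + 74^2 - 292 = 422960761/77704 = 5443.23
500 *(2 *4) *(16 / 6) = 32000 / 3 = 10666.67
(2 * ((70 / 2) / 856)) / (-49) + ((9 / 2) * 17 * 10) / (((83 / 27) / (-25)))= -1547059915 / 248668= -6221.39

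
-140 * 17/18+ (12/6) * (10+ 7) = -884/9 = -98.22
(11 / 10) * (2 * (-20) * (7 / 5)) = -308 / 5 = -61.60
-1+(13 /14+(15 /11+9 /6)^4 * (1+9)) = 551295071 /819896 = 672.40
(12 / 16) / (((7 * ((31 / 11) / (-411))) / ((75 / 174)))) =-339075 / 50344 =-6.74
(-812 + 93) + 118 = -601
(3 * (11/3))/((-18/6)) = -11/3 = -3.67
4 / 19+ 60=1144 / 19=60.21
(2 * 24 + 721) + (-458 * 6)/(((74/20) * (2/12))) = -136427/37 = -3687.22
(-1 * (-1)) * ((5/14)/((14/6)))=15/98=0.15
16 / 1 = 16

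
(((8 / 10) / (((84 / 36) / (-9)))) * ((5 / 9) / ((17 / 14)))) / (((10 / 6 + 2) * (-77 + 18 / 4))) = 144 / 27115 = 0.01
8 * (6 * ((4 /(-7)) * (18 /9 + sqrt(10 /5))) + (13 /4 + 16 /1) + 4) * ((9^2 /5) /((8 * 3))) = 12393 /140 - 648 * sqrt(2) /35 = 62.34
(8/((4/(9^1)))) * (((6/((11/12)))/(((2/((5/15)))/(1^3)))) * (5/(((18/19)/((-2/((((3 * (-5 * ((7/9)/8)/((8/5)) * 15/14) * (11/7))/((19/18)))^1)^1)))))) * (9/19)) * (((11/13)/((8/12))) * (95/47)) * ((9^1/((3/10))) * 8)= 279465984/6721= 41581.01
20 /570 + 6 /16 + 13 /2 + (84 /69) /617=44728609 /6471096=6.91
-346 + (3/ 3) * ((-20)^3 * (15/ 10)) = -12346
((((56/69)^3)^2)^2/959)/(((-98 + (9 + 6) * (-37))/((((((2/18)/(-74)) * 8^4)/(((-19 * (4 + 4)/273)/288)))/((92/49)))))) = -1240868353626211847436763136/5615452313943914699659028383983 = -0.00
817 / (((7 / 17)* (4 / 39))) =19345.39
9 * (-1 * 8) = -72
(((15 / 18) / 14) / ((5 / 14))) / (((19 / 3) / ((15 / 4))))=15 / 152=0.10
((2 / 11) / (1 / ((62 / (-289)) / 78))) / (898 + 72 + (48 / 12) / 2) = -31 / 60254766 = -0.00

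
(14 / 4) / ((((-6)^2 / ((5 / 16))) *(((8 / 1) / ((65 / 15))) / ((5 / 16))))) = 2275 / 442368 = 0.01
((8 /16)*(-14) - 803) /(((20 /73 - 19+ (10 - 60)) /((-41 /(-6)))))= 404055 /5017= 80.54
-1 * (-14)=14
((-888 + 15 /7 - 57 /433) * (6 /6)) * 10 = -26854320 /3031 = -8859.89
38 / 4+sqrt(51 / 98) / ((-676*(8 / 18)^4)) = 19 / 2 - 6561*sqrt(102) / 2422784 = 9.47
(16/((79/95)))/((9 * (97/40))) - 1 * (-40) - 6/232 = 326852779/8000172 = 40.86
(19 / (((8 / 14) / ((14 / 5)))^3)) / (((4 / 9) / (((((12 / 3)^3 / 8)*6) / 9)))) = 6705993 / 250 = 26823.97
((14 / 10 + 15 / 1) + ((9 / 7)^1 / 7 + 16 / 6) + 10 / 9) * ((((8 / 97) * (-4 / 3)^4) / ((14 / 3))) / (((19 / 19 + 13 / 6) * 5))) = 4839424 / 67373775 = 0.07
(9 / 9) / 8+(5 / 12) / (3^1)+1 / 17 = 395 / 1224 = 0.32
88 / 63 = 1.40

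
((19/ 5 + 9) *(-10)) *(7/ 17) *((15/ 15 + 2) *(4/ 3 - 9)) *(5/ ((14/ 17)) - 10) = -80960/ 17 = -4762.35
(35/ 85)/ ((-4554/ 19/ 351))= -5187/ 8602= -0.60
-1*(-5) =5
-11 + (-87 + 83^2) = 6791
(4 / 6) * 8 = 16 / 3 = 5.33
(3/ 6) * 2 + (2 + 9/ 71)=222/ 71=3.13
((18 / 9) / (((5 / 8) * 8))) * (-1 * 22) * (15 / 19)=-132 / 19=-6.95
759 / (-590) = -759 / 590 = -1.29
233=233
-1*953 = -953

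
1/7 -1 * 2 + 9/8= -41/56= -0.73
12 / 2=6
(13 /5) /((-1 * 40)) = -13 /200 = -0.06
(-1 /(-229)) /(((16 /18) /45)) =405 /1832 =0.22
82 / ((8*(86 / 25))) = 2.98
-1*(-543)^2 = -294849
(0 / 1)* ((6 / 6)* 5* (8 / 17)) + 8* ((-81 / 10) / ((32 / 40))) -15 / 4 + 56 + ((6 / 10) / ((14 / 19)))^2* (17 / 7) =-232723 / 8575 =-27.14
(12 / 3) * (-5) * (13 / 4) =-65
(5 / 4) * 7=35 / 4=8.75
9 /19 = 0.47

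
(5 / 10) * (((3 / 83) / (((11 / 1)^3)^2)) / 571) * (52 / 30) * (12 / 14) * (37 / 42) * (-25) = -2405 / 4114019933177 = -0.00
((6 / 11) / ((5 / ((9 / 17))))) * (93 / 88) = 0.06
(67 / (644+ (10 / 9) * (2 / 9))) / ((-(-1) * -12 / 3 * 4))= -5427 / 834944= -0.01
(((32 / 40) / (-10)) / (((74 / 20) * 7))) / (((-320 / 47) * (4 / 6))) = 141 / 207200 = 0.00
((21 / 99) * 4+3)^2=16129 / 1089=14.81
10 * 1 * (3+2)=50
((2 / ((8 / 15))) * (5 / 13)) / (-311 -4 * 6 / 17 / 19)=-24225 / 5224804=-0.00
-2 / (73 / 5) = -10 / 73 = -0.14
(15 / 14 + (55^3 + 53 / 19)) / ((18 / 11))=162274849 / 1596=101675.97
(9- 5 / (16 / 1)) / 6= 139 / 96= 1.45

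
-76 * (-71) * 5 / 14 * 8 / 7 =107920 / 49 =2202.45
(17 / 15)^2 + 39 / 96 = 12173 / 7200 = 1.69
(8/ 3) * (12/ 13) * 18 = 44.31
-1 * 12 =-12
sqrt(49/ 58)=7 * sqrt(58)/ 58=0.92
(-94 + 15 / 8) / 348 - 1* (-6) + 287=814975 / 2784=292.74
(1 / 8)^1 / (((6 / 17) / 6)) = 17 / 8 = 2.12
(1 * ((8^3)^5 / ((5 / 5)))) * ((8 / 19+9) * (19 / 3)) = 6298002603900928 / 3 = 2099334201300309.33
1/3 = 0.33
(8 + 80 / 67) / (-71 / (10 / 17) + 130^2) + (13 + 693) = 7936950646 / 11242131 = 706.00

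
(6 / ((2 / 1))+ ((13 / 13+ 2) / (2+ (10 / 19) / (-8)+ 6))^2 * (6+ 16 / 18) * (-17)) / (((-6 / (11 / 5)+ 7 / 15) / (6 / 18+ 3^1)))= 2748392350 / 135626157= 20.26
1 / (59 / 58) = 0.98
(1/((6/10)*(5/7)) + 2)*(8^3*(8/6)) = 26624/9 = 2958.22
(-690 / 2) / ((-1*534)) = 115 / 178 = 0.65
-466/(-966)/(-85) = -233/41055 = -0.01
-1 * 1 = -1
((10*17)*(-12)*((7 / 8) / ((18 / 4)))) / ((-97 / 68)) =278.08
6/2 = 3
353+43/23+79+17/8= 80223/184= 435.99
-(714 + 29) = -743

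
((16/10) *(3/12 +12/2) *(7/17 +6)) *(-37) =-40330/17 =-2372.35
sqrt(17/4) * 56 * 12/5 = 336 * sqrt(17)/5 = 277.07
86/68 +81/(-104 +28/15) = 12283/26044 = 0.47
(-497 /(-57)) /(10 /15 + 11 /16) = 7952 /1235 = 6.44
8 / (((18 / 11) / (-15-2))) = -83.11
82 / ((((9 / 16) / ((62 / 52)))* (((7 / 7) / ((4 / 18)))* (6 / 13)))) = 20336 / 243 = 83.69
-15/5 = -3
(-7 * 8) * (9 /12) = -42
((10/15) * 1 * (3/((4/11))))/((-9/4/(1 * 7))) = -154/9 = -17.11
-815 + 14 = -801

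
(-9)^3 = -729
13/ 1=13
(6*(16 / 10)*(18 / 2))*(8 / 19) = 3456 / 95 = 36.38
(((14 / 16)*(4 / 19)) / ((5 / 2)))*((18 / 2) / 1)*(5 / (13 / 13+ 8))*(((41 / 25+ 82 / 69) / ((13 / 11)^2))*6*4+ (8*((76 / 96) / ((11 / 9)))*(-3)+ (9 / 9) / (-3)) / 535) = 116663939644 / 6519373575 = 17.89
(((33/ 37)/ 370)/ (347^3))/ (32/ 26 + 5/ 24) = 5148/ 128412771057815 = 0.00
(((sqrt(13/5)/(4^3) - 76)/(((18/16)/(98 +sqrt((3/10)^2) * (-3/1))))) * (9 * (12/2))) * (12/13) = -21253248/65 +8739 * sqrt(65)/650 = -326864.65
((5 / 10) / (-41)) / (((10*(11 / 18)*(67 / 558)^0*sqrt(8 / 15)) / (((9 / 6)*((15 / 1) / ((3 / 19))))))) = -513*sqrt(30) / 7216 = -0.39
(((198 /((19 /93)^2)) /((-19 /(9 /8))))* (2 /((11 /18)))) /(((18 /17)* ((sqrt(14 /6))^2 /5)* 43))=-178645095 /4129118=-43.26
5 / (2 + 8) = 1 / 2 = 0.50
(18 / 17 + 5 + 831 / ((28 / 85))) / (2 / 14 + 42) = 60.00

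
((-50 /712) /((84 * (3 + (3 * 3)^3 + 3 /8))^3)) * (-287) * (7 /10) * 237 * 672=518240 /53700923625993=0.00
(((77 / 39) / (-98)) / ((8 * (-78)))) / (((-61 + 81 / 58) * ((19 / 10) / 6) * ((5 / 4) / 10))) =-3190 / 233108967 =-0.00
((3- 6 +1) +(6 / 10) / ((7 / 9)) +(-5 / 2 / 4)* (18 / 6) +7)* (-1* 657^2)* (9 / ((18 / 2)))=-470929059 / 280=-1681889.50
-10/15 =-0.67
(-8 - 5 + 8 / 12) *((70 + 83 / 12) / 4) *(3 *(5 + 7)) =-34151 / 4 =-8537.75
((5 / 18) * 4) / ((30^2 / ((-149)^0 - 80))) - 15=-12229 / 810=-15.10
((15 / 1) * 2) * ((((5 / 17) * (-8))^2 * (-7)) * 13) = -4368000 / 289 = -15114.19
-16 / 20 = -4 / 5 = -0.80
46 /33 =1.39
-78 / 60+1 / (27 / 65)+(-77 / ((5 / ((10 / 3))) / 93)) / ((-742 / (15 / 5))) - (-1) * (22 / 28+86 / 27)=24.38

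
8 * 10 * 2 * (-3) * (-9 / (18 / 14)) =3360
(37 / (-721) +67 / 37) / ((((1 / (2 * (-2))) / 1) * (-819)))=62584 / 7282821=0.01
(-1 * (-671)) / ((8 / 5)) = 3355 / 8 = 419.38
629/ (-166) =-629/ 166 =-3.79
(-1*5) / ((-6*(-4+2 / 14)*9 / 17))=-595 / 1458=-0.41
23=23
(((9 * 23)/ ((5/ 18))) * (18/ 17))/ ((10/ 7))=234738/ 425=552.32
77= 77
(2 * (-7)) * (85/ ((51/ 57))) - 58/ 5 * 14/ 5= -34062/ 25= -1362.48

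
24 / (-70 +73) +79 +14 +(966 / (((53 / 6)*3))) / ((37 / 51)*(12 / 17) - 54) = 41094163 / 409637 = 100.32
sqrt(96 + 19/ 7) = sqrt(4837)/ 7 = 9.94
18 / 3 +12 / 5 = 42 / 5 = 8.40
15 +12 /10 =16.20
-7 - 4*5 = -27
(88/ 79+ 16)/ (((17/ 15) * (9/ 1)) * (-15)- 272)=-1352/ 33575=-0.04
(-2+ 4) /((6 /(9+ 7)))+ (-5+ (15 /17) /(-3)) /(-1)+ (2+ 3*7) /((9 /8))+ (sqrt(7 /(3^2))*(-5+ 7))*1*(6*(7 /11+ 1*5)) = 4754 /153+ 248*sqrt(7) /11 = 90.72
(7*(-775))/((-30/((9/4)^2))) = 29295/32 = 915.47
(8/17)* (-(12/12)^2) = -8/17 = -0.47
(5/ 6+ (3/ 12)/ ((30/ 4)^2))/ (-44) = -377/ 19800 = -0.02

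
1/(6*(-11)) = -1/66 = -0.02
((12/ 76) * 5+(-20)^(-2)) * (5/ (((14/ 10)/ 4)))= 6019/ 532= 11.31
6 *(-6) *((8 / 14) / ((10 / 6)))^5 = -8957952 / 52521875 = -0.17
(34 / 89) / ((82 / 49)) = 833 / 3649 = 0.23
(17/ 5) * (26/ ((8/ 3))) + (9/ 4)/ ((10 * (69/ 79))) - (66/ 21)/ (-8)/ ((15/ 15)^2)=43535/ 1288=33.80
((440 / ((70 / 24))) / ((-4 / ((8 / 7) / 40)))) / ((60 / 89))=-1958 / 1225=-1.60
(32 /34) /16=1 /17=0.06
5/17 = 0.29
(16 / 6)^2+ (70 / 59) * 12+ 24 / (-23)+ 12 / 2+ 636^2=4940430910 / 12213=404522.30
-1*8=-8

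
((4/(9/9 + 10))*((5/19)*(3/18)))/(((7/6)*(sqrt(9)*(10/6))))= 4/1463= 0.00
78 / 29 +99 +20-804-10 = -20077 / 29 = -692.31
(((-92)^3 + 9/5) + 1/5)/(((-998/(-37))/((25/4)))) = -360142275/1996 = -180432.00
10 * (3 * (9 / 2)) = 135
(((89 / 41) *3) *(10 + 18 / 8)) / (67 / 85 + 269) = 7565 / 25584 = 0.30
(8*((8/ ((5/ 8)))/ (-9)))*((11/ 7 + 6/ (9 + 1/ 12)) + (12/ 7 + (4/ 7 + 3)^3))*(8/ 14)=-321.83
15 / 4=3.75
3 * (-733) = -2199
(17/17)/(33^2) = 1/1089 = 0.00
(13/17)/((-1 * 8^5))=-13/557056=-0.00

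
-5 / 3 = -1.67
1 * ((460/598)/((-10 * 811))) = -1/10543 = -0.00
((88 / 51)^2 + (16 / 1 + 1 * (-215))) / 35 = -101971 / 18207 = -5.60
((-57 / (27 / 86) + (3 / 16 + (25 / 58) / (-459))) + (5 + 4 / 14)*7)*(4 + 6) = -153735655 / 106488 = -1443.69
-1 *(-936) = 936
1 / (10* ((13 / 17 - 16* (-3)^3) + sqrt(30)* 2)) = 0.00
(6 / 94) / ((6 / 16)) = 8 / 47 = 0.17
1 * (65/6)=65/6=10.83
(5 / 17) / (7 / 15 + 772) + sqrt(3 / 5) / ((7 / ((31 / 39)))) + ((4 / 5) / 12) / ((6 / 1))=0.10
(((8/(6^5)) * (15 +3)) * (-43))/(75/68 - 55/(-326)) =-238306/380565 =-0.63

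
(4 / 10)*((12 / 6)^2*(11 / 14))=44 / 35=1.26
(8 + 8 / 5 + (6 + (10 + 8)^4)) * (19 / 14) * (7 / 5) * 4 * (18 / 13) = 359071272 / 325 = 1104834.68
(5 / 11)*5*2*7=350 / 11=31.82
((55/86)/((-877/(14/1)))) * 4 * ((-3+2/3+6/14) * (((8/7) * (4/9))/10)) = 28160/7127379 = 0.00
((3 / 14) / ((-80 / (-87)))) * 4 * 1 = 261 / 280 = 0.93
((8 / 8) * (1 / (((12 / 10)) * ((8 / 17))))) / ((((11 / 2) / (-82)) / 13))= -45305 / 132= -343.22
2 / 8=1 / 4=0.25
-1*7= -7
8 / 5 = 1.60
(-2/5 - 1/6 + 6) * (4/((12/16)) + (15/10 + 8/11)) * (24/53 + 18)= 13257931/17490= 758.03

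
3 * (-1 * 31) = -93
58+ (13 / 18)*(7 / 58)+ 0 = 60643 / 1044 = 58.09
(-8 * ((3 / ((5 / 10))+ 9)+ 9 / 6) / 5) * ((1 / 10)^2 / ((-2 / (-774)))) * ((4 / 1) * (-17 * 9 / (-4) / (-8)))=1953.96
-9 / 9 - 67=-68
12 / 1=12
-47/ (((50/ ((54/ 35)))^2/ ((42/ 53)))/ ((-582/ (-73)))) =-119646396/ 423171875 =-0.28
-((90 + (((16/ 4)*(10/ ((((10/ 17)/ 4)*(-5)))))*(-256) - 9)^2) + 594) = -4842367669/ 25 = -193694706.76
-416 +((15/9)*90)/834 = -57799/139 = -415.82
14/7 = 2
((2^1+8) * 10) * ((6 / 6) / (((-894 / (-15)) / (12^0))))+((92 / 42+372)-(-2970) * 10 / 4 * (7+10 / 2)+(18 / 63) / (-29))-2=8118947392 / 90741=89473.86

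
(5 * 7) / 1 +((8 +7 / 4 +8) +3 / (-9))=629 / 12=52.42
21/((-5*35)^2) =3/4375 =0.00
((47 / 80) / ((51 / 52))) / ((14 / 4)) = 611 / 3570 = 0.17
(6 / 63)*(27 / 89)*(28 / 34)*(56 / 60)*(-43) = -7224 / 7565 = -0.95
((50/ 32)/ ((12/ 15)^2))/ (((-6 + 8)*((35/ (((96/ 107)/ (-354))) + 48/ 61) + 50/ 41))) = -1563125/ 17680901344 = -0.00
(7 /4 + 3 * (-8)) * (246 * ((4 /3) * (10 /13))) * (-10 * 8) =5838400 /13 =449107.69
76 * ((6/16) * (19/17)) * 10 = 5415/17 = 318.53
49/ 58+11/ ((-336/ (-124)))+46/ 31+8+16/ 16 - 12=255865/ 75516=3.39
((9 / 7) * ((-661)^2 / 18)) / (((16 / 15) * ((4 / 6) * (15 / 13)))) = 17039919 / 448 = 38035.53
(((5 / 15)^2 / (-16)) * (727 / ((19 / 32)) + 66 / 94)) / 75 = -218807 / 1928880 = -0.11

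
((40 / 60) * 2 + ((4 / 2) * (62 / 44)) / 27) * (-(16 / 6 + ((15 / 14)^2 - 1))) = -100955 / 24948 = -4.05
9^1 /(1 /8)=72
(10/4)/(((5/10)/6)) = 30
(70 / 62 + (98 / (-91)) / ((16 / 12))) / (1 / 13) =4.18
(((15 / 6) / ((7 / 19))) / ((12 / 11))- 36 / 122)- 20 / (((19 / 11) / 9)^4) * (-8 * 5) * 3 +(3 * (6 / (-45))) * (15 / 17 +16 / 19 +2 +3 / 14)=200821927147104349 / 113520016680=1769044.20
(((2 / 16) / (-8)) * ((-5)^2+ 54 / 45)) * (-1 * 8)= 131 / 40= 3.28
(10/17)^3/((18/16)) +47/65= 2598199/2874105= 0.90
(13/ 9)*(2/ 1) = 2.89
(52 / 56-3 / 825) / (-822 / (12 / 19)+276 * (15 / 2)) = 3561 / 2958725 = 0.00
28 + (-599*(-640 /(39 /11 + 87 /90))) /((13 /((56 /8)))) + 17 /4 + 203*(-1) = 3529025569 /77428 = 45578.16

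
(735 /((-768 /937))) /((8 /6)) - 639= -1343031 /1024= -1311.55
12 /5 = 2.40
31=31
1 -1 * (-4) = 5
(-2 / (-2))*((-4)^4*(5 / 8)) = 160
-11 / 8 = -1.38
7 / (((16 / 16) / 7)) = 49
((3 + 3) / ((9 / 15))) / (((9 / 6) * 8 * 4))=5 / 24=0.21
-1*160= -160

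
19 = 19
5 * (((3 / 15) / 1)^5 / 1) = 0.00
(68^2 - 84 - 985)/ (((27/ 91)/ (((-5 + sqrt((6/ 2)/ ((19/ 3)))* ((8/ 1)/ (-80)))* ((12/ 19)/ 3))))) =-718900/ 57 - 14378* sqrt(19)/ 361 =-12785.89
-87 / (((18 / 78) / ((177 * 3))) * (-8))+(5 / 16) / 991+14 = 396992623 / 15856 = 25037.38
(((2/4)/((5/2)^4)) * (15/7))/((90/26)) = 104/13125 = 0.01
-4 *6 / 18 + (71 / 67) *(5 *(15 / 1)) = 15707 / 201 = 78.14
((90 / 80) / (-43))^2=81 / 118336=0.00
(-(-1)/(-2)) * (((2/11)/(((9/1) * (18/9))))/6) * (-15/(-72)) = -5/28512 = -0.00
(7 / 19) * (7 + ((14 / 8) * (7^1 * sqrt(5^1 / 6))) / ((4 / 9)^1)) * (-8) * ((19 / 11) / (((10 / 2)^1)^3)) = -1029 * sqrt(30) / 5500- 392 / 1375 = -1.31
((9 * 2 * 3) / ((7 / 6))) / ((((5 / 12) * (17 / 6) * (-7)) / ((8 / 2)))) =-93312 / 4165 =-22.40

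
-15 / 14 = -1.07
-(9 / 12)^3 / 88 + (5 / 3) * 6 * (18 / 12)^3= 190053 / 5632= 33.75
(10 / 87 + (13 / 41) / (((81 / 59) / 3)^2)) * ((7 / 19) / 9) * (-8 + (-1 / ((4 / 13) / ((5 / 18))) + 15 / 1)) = 4338974591 / 10671807672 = 0.41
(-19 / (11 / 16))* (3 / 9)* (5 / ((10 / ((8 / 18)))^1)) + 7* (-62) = -129506 / 297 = -436.05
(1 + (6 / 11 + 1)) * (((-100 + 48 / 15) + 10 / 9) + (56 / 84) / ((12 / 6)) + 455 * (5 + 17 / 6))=4370702 / 495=8829.70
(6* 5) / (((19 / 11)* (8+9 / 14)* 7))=0.29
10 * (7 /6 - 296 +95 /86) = -378910 /129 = -2937.29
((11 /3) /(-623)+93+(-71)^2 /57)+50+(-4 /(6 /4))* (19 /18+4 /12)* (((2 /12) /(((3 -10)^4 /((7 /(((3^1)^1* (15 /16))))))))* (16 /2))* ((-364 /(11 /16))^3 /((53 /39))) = 113486628264391321 /202909250313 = 559297.46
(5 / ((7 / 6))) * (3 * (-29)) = -2610 / 7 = -372.86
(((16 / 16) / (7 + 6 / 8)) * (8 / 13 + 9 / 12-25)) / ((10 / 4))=-2458 / 2015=-1.22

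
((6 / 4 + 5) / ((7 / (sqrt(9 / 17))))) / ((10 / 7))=39 * sqrt(17) / 340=0.47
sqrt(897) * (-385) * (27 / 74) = -10395 * sqrt(897) / 74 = -4207.16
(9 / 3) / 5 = 3 / 5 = 0.60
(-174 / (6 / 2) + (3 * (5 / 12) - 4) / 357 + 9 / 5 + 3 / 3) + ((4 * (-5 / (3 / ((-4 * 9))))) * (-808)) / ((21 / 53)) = -489472.35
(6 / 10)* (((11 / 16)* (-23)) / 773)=-759 / 61840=-0.01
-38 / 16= -19 / 8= -2.38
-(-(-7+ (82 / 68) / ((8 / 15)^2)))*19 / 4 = -114133 / 8704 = -13.11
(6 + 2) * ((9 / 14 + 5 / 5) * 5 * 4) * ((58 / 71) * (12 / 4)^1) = 320160 / 497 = 644.19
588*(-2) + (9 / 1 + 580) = -587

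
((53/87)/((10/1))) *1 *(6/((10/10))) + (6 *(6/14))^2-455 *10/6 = -16015144/21315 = -751.36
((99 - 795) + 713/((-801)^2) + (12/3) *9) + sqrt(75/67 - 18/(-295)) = -423455947/641601 + sqrt(461137215)/19765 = -658.91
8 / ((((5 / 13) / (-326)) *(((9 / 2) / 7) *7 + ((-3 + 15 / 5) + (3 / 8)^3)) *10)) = -8679424 / 58275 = -148.94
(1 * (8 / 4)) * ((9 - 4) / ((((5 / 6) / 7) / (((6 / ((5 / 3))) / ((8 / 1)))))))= 189 / 5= 37.80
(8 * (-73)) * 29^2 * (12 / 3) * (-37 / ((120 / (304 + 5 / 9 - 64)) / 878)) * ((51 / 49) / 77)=58723496313112 / 33957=1729348773.83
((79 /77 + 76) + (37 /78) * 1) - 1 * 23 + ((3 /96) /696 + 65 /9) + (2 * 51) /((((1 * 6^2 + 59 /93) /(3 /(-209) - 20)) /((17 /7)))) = -318697736421137 /4329525328128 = -73.61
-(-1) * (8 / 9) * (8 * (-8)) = -56.89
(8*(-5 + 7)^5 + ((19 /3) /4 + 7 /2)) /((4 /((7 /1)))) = 21931 /48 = 456.90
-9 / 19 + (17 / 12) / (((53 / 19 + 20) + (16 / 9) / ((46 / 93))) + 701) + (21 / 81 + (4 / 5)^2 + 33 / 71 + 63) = 1775335931207 / 27786378240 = 63.89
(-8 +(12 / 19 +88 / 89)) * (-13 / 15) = 46748 / 8455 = 5.53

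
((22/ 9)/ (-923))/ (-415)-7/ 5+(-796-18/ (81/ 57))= -558525571/ 689481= -810.07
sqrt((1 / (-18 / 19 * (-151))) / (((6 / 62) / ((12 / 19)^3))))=4 * sqrt(9362) / 2869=0.13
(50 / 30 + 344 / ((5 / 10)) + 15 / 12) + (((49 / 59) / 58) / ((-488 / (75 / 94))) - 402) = 136057189607 / 470921952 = 288.92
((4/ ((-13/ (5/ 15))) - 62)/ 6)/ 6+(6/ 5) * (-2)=-4.13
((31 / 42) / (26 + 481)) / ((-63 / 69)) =-713 / 447174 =-0.00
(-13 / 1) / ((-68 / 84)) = 273 / 17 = 16.06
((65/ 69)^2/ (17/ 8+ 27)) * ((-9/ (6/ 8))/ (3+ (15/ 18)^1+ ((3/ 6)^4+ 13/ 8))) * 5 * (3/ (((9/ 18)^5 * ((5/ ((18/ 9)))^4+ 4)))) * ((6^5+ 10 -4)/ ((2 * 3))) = -331500748800/ 346228913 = -957.46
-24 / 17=-1.41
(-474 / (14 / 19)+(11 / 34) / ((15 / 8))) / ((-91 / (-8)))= -9183656 / 162435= -56.54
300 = 300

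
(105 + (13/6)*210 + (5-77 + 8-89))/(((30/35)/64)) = 91168/3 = 30389.33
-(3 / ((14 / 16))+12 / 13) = -396 / 91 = -4.35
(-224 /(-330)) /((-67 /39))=-1456 /3685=-0.40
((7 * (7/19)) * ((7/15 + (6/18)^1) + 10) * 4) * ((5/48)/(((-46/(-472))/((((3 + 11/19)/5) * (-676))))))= -2392082784/41515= -57619.72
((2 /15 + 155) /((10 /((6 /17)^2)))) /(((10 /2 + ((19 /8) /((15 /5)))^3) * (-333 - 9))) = -10722816 /10430017225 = -0.00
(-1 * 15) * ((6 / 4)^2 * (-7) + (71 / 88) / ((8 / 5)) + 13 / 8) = 143835 / 704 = 204.31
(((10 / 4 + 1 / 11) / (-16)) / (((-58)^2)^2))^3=-185193 / 63206815941419964382144626688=-0.00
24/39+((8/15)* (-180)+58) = -486/13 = -37.38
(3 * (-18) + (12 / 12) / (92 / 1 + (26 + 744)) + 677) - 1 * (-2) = 538751 / 862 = 625.00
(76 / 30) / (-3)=-38 / 45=-0.84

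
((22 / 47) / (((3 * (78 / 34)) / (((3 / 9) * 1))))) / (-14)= -187 / 115479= -0.00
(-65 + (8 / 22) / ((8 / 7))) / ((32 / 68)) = -24191 / 176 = -137.45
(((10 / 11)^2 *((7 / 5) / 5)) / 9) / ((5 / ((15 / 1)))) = 28 / 363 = 0.08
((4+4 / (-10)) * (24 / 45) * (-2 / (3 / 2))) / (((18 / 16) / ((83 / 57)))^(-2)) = -263169 / 172225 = -1.53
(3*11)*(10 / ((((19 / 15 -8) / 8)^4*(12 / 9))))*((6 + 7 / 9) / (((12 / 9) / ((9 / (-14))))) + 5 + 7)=3137032800000 / 728422807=4306.61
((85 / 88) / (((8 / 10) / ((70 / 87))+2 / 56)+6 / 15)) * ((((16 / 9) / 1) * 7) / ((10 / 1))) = 11900 / 14157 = 0.84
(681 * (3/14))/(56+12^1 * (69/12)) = 2043/1750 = 1.17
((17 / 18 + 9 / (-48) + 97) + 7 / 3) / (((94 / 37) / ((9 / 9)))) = 533281 / 13536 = 39.40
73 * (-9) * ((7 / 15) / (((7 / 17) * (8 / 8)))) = -3723 / 5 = -744.60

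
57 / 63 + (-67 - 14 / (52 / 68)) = -23042 / 273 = -84.40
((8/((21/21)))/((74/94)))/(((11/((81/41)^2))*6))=411156/684167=0.60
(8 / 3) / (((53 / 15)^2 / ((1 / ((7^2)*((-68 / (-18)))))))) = 2700 / 2339897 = 0.00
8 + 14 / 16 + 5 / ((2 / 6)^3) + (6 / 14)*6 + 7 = 8593 / 56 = 153.45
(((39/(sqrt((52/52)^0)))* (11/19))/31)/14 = 0.05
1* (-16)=-16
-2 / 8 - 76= -305 / 4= -76.25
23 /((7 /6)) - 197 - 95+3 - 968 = -8661 /7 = -1237.29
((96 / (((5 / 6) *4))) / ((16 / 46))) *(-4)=-1656 / 5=-331.20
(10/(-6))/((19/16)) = -80/57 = -1.40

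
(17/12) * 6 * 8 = 68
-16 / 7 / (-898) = 8 / 3143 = 0.00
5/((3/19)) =95/3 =31.67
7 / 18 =0.39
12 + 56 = 68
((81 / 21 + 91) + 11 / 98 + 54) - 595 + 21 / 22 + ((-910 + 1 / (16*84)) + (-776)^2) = 62177755853 / 103488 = 600820.92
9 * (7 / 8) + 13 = 167 / 8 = 20.88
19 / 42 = 0.45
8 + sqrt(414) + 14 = 3 * sqrt(46) + 22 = 42.35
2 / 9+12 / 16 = 35 / 36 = 0.97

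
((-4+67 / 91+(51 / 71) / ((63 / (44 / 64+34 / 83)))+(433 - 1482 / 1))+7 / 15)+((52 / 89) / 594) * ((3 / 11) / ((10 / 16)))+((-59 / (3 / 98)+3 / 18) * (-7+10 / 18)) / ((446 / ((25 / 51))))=-147277151985474761891 / 141867201118602960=-1038.13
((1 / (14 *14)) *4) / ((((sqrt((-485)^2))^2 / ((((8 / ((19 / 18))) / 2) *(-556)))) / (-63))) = 0.01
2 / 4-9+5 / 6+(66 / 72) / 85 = -2603 / 340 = -7.66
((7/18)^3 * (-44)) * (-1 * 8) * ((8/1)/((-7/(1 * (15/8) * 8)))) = -86240/243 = -354.90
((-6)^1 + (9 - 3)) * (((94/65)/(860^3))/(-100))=0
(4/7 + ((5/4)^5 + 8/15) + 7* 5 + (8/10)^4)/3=531768649/40320000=13.19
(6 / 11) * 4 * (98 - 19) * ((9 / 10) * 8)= 68256 / 55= 1241.02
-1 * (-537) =537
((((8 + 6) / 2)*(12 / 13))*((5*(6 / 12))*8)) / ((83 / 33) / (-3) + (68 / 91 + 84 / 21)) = 232848 / 7043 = 33.06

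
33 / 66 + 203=407 / 2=203.50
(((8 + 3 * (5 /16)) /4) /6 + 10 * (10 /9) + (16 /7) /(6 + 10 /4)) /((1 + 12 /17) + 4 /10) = 8055575 /1443456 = 5.58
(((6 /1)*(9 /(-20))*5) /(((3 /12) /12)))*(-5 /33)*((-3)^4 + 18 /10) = 89424 /11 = 8129.45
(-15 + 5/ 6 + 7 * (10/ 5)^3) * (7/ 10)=1757/ 60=29.28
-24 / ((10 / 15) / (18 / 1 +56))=-2664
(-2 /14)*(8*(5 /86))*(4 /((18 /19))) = -760 /2709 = -0.28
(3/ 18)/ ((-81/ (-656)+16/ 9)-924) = -984/ 5444071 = -0.00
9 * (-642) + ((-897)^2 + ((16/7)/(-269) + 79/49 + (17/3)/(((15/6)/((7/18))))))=1421472262789/1779435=798833.49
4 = 4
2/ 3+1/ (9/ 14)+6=74/ 9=8.22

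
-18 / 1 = -18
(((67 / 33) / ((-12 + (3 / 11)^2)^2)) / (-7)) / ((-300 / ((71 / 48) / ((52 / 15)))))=6331567 / 2182863271680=0.00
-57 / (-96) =19 / 32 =0.59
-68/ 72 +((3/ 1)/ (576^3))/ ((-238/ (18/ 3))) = -0.94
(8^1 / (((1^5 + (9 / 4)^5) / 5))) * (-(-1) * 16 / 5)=131072 / 60073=2.18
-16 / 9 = -1.78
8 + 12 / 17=148 / 17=8.71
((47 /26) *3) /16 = 141 /416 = 0.34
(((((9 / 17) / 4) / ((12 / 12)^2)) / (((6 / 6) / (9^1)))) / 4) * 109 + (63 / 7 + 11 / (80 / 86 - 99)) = 41.35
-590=-590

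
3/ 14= 0.21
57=57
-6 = -6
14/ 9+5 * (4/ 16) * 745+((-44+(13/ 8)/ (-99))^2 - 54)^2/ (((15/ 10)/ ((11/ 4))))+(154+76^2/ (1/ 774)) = 10975211.45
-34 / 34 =-1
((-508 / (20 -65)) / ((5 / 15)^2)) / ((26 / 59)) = 14986 / 65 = 230.55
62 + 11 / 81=5033 / 81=62.14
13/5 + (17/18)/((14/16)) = 1159/315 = 3.68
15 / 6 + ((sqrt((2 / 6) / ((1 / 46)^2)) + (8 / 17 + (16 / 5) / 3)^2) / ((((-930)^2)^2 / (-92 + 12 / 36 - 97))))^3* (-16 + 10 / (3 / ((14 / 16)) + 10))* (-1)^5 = 29713710883886788264180814490331603090388505103859 / 11885484353554715305672331629783396236419677734375 - 31699610640913535274211* sqrt(3) / 11698131466782034287782071884754130859375000000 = 2.50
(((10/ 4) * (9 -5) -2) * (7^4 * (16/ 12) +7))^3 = 456533000000000/ 27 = 16908629629629.63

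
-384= -384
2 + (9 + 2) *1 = 13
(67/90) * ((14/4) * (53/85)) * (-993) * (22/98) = -12929191/35700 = -362.16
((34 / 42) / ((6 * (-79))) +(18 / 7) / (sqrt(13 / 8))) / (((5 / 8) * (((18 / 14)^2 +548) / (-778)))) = 370328 / 95746815-1568448 * sqrt(26) / 1750645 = -4.56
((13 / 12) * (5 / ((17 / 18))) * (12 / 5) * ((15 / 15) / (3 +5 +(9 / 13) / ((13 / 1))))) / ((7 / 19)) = 751374 / 161959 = 4.64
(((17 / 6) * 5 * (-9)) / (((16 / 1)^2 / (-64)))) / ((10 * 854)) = 51 / 13664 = 0.00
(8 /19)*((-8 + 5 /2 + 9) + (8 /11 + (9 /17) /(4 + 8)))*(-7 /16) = -22365 /28424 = -0.79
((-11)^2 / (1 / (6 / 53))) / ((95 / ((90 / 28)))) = 3267 / 7049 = 0.46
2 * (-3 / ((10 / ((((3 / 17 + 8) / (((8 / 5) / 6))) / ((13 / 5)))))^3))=-27191892375 / 2763228416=-9.84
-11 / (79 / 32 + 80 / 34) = -5984 / 2623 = -2.28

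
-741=-741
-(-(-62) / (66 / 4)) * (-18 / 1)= 744 / 11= 67.64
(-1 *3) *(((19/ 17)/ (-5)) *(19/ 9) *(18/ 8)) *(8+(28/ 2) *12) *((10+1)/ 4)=131043/ 85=1541.68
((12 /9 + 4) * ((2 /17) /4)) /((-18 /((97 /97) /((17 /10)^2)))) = -400 /132651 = -0.00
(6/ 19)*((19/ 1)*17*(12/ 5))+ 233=2389/ 5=477.80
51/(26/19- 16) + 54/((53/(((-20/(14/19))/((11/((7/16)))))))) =-1486389/324148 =-4.59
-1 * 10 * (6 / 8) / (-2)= 15 / 4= 3.75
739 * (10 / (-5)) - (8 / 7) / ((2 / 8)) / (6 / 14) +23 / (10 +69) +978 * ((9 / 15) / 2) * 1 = -1416046 / 1185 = -1194.98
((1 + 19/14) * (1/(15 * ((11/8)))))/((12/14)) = 2/15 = 0.13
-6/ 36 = -1/ 6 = -0.17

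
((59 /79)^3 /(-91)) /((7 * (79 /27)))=-5545233 /24811201597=-0.00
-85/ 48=-1.77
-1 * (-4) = 4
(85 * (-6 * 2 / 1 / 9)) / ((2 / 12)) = -680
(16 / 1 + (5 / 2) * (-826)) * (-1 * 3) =6147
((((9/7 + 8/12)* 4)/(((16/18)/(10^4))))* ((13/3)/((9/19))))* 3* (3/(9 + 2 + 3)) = 25317500/49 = 516683.67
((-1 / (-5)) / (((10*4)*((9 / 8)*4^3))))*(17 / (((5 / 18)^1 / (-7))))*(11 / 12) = -1309 / 48000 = -0.03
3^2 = 9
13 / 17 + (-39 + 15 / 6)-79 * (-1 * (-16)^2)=686401 / 34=20188.26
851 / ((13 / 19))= 16169 / 13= 1243.77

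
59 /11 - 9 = -40 /11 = -3.64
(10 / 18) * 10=50 / 9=5.56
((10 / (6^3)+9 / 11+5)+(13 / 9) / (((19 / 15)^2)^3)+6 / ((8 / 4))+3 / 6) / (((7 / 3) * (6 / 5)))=2714658693125 / 782467092792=3.47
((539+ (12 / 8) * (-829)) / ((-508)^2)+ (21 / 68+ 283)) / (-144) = -1.97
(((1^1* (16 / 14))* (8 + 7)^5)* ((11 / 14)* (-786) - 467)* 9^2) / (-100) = 37358334000 / 49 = 762414979.59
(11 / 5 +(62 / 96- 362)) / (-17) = 86197 / 4080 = 21.13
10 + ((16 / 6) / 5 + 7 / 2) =421 / 30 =14.03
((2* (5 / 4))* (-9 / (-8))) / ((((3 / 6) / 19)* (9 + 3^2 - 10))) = 855 / 64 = 13.36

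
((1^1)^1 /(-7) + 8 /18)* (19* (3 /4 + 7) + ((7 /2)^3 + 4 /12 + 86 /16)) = 22325 /378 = 59.06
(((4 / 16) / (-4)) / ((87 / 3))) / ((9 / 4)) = -1 / 1044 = -0.00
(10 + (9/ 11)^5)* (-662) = -1105248058/ 161051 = -6862.72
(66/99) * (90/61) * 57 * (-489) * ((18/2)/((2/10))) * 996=-74956071600/61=-1228788059.02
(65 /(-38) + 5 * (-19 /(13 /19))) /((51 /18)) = -49.61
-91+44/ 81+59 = -2548/ 81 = -31.46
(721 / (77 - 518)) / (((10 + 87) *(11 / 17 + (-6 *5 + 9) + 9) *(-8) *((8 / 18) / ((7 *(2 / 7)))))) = -1751 / 2096752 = -0.00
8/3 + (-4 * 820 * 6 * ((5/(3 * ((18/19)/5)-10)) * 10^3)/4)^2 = 4000172607423443/588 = 6803014638475.24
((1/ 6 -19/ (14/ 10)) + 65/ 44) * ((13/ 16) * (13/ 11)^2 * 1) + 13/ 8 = -21306233/ 1788864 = -11.91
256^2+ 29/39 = 2555933/39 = 65536.74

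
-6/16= -3/8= -0.38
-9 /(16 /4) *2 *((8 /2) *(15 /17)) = -15.88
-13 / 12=-1.08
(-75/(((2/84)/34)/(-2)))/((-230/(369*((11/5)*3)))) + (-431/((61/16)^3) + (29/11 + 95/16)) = -2083971563548289/918819088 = -2268097.81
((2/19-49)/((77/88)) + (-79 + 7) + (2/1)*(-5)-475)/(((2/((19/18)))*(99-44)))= -9057/1540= -5.88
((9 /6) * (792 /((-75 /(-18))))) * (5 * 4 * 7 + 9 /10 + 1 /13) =65317428 /1625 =40195.34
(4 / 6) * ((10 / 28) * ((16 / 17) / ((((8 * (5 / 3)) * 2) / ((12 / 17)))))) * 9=108 / 2023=0.05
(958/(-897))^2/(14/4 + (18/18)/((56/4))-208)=-6424348/1151395479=-0.01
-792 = -792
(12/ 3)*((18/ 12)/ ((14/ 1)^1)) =3/ 7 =0.43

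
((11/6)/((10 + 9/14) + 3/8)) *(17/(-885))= -5236/1638135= -0.00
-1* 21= -21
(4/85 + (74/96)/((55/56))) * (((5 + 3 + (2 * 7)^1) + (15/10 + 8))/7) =14001/3740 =3.74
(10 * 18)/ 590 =18/ 59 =0.31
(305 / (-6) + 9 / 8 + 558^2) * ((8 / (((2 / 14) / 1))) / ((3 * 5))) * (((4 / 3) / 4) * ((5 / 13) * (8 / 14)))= 29886172 / 351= 85145.79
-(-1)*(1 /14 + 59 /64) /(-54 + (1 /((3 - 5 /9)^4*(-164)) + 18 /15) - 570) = -1335625225 /837435444867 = -0.00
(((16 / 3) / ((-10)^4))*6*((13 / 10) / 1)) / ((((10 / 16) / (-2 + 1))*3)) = -0.00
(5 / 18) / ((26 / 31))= 155 / 468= 0.33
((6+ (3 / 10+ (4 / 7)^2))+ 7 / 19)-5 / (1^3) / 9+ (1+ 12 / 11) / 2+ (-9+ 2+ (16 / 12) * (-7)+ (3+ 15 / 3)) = -391019 / 460845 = -0.85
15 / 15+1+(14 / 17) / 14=35 / 17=2.06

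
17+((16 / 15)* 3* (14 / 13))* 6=2449 / 65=37.68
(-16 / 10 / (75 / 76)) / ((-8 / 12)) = 304 / 125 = 2.43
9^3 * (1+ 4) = 3645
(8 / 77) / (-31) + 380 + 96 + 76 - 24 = 528.00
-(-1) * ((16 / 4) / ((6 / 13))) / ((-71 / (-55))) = 6.71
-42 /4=-21 /2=-10.50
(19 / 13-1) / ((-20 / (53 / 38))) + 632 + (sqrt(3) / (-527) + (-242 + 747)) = 1136.96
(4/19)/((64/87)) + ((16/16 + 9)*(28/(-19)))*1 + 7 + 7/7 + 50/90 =-16129/2736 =-5.90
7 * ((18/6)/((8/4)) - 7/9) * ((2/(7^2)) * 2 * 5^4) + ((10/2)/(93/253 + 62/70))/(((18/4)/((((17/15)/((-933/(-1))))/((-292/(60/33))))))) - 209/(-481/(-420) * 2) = 5727080807180165/34357860278469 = 166.69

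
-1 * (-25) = 25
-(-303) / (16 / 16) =303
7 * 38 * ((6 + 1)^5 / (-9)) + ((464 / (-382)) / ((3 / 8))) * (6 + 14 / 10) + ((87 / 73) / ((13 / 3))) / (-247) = -1000827731482373 / 2014693785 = -496764.19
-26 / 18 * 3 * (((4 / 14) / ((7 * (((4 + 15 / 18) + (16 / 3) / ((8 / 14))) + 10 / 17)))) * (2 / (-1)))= 0.02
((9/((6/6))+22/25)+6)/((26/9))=3573/650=5.50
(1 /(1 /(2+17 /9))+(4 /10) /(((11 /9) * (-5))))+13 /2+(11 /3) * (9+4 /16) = 437977 /9900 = 44.24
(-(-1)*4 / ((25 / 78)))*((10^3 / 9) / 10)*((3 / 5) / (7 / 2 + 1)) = 832 / 45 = 18.49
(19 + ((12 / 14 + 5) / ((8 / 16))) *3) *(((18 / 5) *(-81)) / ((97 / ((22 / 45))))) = -1350756 / 16975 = -79.57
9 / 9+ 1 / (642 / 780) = 237 / 107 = 2.21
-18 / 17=-1.06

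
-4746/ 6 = -791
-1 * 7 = -7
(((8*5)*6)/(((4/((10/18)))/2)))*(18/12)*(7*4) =2800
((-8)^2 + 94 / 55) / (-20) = -1807 / 550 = -3.29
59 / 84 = 0.70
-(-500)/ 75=20/ 3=6.67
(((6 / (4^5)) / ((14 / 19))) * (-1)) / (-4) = 57 / 28672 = 0.00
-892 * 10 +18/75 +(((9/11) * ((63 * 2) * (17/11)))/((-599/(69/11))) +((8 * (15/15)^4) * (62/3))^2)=18413.68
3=3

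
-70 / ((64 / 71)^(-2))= -286720 / 5041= -56.88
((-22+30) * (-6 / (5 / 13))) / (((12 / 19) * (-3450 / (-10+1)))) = -1482 / 2875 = -0.52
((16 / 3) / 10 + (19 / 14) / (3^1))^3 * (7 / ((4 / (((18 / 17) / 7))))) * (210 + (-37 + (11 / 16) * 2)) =824886099 / 18659200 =44.21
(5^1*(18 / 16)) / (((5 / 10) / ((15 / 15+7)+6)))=315 / 2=157.50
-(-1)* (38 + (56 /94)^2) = 84726 /2209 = 38.35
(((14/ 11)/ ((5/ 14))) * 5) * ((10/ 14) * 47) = 6580/ 11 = 598.18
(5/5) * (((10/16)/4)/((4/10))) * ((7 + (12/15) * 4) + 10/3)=1015/192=5.29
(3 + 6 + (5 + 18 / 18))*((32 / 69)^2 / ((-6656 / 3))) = -10 / 6877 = -0.00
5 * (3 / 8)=15 / 8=1.88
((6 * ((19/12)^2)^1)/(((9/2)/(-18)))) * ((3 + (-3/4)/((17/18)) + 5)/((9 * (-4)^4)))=-88445/470016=-0.19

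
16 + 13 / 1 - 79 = -50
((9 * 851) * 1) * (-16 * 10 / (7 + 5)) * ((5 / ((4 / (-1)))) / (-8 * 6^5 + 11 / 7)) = -178710 / 87089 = -2.05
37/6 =6.17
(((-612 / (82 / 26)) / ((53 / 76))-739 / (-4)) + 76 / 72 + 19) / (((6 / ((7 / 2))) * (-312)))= 40222609 / 292885632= 0.14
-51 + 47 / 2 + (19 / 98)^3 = -27.49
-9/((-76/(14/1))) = 63/38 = 1.66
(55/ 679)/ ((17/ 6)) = 330/ 11543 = 0.03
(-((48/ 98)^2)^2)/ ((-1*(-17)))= -331776/ 98001617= -0.00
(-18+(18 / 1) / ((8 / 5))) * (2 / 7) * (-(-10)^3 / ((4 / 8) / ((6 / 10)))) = -2314.29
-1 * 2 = -2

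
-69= -69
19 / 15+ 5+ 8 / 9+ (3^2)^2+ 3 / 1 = 4102 / 45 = 91.16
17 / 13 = 1.31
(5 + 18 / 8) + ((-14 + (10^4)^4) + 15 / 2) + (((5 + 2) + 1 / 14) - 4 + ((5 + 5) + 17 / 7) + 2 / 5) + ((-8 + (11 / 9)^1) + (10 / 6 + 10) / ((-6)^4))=194400000000000192091 / 19440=10000000000000009.88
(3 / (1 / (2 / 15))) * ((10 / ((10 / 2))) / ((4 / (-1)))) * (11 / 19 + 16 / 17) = -491 / 1615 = -0.30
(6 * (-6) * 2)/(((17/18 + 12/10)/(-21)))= 136080/193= 705.08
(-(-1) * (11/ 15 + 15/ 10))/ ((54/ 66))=737/ 270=2.73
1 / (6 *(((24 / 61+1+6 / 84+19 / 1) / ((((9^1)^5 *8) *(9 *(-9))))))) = -5446207368 / 17477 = -311621.41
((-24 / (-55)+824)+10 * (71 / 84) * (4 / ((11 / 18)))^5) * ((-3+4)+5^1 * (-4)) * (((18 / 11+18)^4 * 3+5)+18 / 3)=-867600032497.16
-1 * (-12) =12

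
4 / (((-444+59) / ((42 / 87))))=-8 / 1595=-0.01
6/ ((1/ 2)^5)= 192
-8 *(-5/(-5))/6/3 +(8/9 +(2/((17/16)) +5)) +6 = 2039/153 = 13.33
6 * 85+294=804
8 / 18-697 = -6269 / 9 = -696.56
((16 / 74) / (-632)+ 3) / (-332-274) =-0.00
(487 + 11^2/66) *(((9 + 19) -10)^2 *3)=475146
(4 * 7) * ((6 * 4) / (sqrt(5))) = 672 * sqrt(5) / 5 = 300.53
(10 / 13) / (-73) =-10 / 949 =-0.01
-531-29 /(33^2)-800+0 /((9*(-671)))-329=-1807769 /1089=-1660.03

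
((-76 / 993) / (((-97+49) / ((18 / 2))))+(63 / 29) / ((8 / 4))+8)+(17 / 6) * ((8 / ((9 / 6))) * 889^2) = 4126945600601 / 345564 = 11942637.55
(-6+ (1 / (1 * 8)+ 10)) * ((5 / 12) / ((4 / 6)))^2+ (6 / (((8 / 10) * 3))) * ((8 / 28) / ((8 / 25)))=13775 / 3584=3.84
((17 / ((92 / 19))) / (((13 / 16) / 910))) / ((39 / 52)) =361760 / 69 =5242.90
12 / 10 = 6 / 5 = 1.20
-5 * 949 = -4745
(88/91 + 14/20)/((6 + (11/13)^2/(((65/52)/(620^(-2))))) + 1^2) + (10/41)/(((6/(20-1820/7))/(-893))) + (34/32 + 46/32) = 2843506252385035/326279750454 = 8714.93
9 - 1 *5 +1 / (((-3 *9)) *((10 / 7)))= 1073 / 270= 3.97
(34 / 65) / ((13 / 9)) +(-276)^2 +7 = 64374941 / 845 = 76183.36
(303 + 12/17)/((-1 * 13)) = -5163/221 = -23.36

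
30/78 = 5/13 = 0.38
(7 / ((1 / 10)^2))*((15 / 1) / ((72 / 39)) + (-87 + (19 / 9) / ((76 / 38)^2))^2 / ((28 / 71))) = 13278152.76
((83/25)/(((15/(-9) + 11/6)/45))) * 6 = 26892/5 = 5378.40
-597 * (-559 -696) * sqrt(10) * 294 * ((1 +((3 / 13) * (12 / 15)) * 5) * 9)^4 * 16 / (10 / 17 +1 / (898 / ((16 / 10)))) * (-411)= -874596059933488593750000 * sqrt(10) / 3969979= -696657484082146521.74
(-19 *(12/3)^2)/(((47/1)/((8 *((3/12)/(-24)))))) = 76/141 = 0.54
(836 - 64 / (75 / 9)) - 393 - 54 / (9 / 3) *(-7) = 14033 / 25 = 561.32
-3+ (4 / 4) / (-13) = -40 / 13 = -3.08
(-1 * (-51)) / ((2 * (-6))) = -17 / 4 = -4.25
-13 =-13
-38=-38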